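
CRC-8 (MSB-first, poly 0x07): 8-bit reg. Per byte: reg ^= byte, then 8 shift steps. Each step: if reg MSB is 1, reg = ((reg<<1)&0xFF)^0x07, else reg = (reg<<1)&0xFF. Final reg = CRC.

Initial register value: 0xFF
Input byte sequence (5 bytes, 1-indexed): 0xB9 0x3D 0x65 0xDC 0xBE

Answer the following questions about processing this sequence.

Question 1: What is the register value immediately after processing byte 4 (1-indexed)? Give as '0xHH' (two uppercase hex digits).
After byte 1 (0xB9): reg=0xD5
After byte 2 (0x3D): reg=0x96
After byte 3 (0x65): reg=0xD7
After byte 4 (0xDC): reg=0x31

Answer: 0x31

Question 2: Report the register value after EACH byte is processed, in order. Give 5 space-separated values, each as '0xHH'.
0xD5 0x96 0xD7 0x31 0xA4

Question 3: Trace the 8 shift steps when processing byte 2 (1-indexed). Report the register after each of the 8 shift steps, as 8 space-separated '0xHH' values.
After byte 1 (0xB9): reg=0xD5
Register before byte 2: 0xD5
After XOR with byte 0x3D: 0xE8

Answer: 0xD7 0xA9 0x55 0xAA 0x53 0xA6 0x4B 0x96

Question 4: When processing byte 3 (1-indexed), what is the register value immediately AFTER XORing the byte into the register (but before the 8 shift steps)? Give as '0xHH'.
Register before byte 3: 0x96
Byte 3: 0x65
0x96 XOR 0x65 = 0xF3

Answer: 0xF3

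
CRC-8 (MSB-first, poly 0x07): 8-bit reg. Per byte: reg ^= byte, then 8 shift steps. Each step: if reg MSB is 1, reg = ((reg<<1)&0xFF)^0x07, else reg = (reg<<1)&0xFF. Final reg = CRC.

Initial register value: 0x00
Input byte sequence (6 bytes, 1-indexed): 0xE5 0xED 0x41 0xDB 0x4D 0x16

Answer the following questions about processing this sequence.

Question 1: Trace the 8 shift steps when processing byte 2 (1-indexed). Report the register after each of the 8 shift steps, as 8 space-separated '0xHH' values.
Answer: 0xB0 0x67 0xCE 0x9B 0x31 0x62 0xC4 0x8F

Derivation:
After byte 1 (0xE5): reg=0xB5
Register before byte 2: 0xB5
After XOR with byte 0xED: 0x58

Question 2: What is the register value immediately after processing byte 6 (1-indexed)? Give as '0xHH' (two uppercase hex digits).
After byte 1 (0xE5): reg=0xB5
After byte 2 (0xED): reg=0x8F
After byte 3 (0x41): reg=0x64
After byte 4 (0xDB): reg=0x34
After byte 5 (0x4D): reg=0x68
After byte 6 (0x16): reg=0x7D

Answer: 0x7D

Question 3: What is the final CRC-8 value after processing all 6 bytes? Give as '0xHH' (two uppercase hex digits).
Answer: 0x7D

Derivation:
After byte 1 (0xE5): reg=0xB5
After byte 2 (0xED): reg=0x8F
After byte 3 (0x41): reg=0x64
After byte 4 (0xDB): reg=0x34
After byte 5 (0x4D): reg=0x68
After byte 6 (0x16): reg=0x7D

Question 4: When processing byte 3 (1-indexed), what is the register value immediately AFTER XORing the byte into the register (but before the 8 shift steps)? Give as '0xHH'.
Answer: 0xCE

Derivation:
Register before byte 3: 0x8F
Byte 3: 0x41
0x8F XOR 0x41 = 0xCE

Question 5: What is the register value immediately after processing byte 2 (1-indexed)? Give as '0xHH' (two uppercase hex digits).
After byte 1 (0xE5): reg=0xB5
After byte 2 (0xED): reg=0x8F

Answer: 0x8F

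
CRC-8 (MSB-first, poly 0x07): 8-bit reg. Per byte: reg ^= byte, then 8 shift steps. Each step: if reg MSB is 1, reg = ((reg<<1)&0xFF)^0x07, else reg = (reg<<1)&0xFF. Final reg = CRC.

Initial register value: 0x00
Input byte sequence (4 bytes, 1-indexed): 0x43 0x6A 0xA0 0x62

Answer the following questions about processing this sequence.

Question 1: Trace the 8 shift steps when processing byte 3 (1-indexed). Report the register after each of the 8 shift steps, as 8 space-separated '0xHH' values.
Answer: 0xAD 0x5D 0xBA 0x73 0xE6 0xCB 0x91 0x25

Derivation:
After byte 1 (0x43): reg=0xCE
After byte 2 (0x6A): reg=0x75
Register before byte 3: 0x75
After XOR with byte 0xA0: 0xD5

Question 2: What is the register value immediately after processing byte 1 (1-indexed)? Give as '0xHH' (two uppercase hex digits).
Answer: 0xCE

Derivation:
After byte 1 (0x43): reg=0xCE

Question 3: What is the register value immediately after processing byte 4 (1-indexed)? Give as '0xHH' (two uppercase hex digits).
Answer: 0xD2

Derivation:
After byte 1 (0x43): reg=0xCE
After byte 2 (0x6A): reg=0x75
After byte 3 (0xA0): reg=0x25
After byte 4 (0x62): reg=0xD2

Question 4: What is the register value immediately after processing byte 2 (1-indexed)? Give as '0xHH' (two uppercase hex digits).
After byte 1 (0x43): reg=0xCE
After byte 2 (0x6A): reg=0x75

Answer: 0x75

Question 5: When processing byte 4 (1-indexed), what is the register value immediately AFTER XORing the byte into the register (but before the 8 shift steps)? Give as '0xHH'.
Register before byte 4: 0x25
Byte 4: 0x62
0x25 XOR 0x62 = 0x47

Answer: 0x47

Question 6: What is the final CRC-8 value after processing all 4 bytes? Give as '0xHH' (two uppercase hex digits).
Answer: 0xD2

Derivation:
After byte 1 (0x43): reg=0xCE
After byte 2 (0x6A): reg=0x75
After byte 3 (0xA0): reg=0x25
After byte 4 (0x62): reg=0xD2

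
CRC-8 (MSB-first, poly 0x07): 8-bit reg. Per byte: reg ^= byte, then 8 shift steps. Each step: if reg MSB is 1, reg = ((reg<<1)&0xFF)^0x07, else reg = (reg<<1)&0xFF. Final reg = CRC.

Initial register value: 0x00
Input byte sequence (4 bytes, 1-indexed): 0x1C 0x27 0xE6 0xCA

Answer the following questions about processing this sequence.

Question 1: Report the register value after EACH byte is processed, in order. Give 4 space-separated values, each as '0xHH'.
0x54 0x5E 0x21 0x9F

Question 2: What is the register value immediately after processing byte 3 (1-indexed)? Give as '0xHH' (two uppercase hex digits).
Answer: 0x21

Derivation:
After byte 1 (0x1C): reg=0x54
After byte 2 (0x27): reg=0x5E
After byte 3 (0xE6): reg=0x21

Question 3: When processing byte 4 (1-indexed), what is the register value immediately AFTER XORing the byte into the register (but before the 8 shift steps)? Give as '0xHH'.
Register before byte 4: 0x21
Byte 4: 0xCA
0x21 XOR 0xCA = 0xEB

Answer: 0xEB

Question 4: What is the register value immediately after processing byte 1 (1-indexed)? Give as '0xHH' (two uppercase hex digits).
Answer: 0x54

Derivation:
After byte 1 (0x1C): reg=0x54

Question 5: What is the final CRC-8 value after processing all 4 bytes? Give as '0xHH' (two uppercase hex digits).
Answer: 0x9F

Derivation:
After byte 1 (0x1C): reg=0x54
After byte 2 (0x27): reg=0x5E
After byte 3 (0xE6): reg=0x21
After byte 4 (0xCA): reg=0x9F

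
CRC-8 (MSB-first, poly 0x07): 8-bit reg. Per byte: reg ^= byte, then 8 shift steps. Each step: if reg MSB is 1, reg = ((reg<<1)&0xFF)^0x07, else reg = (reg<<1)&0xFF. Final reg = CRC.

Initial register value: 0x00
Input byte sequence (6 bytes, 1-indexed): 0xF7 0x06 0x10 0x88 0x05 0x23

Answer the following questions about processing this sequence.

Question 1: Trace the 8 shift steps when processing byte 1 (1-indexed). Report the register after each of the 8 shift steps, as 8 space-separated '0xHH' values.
Register before byte 1: 0x00
After XOR with byte 0xF7: 0xF7

Answer: 0xE9 0xD5 0xAD 0x5D 0xBA 0x73 0xE6 0xCB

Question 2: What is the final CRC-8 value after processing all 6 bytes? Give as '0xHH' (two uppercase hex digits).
Answer: 0x3E

Derivation:
After byte 1 (0xF7): reg=0xCB
After byte 2 (0x06): reg=0x6D
After byte 3 (0x10): reg=0x74
After byte 4 (0x88): reg=0xFA
After byte 5 (0x05): reg=0xF3
After byte 6 (0x23): reg=0x3E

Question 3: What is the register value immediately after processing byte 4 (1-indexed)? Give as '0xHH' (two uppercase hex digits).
After byte 1 (0xF7): reg=0xCB
After byte 2 (0x06): reg=0x6D
After byte 3 (0x10): reg=0x74
After byte 4 (0x88): reg=0xFA

Answer: 0xFA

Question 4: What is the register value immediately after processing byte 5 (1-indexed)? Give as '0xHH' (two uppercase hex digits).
After byte 1 (0xF7): reg=0xCB
After byte 2 (0x06): reg=0x6D
After byte 3 (0x10): reg=0x74
After byte 4 (0x88): reg=0xFA
After byte 5 (0x05): reg=0xF3

Answer: 0xF3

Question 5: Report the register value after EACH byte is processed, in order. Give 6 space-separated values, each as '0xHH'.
0xCB 0x6D 0x74 0xFA 0xF3 0x3E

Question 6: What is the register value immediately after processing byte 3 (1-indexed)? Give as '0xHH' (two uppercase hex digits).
After byte 1 (0xF7): reg=0xCB
After byte 2 (0x06): reg=0x6D
After byte 3 (0x10): reg=0x74

Answer: 0x74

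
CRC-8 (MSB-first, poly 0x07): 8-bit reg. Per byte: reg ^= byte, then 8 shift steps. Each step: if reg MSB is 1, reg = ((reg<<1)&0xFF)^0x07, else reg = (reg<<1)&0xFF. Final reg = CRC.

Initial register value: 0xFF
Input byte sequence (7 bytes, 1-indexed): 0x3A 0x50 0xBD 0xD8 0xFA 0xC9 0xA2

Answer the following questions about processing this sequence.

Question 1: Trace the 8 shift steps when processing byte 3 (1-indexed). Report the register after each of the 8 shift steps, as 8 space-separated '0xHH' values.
After byte 1 (0x3A): reg=0x55
After byte 2 (0x50): reg=0x1B
Register before byte 3: 0x1B
After XOR with byte 0xBD: 0xA6

Answer: 0x4B 0x96 0x2B 0x56 0xAC 0x5F 0xBE 0x7B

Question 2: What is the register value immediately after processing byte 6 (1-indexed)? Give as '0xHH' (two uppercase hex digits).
After byte 1 (0x3A): reg=0x55
After byte 2 (0x50): reg=0x1B
After byte 3 (0xBD): reg=0x7B
After byte 4 (0xD8): reg=0x60
After byte 5 (0xFA): reg=0xCF
After byte 6 (0xC9): reg=0x12

Answer: 0x12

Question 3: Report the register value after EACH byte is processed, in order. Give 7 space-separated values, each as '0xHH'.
0x55 0x1B 0x7B 0x60 0xCF 0x12 0x19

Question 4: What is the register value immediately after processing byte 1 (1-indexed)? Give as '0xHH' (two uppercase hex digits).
After byte 1 (0x3A): reg=0x55

Answer: 0x55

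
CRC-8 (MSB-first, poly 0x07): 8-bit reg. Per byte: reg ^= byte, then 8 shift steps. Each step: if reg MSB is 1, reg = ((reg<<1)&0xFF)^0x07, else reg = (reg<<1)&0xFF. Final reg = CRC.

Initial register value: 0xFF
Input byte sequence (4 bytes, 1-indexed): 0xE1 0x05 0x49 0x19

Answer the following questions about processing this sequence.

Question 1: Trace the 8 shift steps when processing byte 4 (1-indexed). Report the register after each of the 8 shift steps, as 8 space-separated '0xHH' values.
After byte 1 (0xE1): reg=0x5A
After byte 2 (0x05): reg=0x9A
After byte 3 (0x49): reg=0x37
Register before byte 4: 0x37
After XOR with byte 0x19: 0x2E

Answer: 0x5C 0xB8 0x77 0xEE 0xDB 0xB1 0x65 0xCA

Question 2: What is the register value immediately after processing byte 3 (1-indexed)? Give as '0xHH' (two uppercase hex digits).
After byte 1 (0xE1): reg=0x5A
After byte 2 (0x05): reg=0x9A
After byte 3 (0x49): reg=0x37

Answer: 0x37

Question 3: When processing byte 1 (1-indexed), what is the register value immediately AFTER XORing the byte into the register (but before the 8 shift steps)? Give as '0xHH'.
Register before byte 1: 0xFF
Byte 1: 0xE1
0xFF XOR 0xE1 = 0x1E

Answer: 0x1E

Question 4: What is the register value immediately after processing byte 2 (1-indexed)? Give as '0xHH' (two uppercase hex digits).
Answer: 0x9A

Derivation:
After byte 1 (0xE1): reg=0x5A
After byte 2 (0x05): reg=0x9A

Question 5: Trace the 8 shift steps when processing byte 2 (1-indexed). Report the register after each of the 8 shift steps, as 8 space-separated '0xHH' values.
After byte 1 (0xE1): reg=0x5A
Register before byte 2: 0x5A
After XOR with byte 0x05: 0x5F

Answer: 0xBE 0x7B 0xF6 0xEB 0xD1 0xA5 0x4D 0x9A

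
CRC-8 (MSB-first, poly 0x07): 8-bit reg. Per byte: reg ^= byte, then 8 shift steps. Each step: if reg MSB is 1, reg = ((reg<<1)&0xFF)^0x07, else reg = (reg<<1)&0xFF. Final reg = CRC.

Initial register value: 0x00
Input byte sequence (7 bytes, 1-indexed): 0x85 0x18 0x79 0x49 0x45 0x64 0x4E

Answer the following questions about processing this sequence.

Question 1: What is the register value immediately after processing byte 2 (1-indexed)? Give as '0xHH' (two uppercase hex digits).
After byte 1 (0x85): reg=0x92
After byte 2 (0x18): reg=0xBF

Answer: 0xBF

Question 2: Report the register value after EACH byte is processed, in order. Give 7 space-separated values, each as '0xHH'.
0x92 0xBF 0x5C 0x6B 0xCA 0x43 0x23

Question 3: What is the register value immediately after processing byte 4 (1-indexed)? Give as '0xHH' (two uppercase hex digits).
After byte 1 (0x85): reg=0x92
After byte 2 (0x18): reg=0xBF
After byte 3 (0x79): reg=0x5C
After byte 4 (0x49): reg=0x6B

Answer: 0x6B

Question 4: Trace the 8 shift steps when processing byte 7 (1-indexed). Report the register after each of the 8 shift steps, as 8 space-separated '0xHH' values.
Answer: 0x1A 0x34 0x68 0xD0 0xA7 0x49 0x92 0x23

Derivation:
After byte 1 (0x85): reg=0x92
After byte 2 (0x18): reg=0xBF
After byte 3 (0x79): reg=0x5C
After byte 4 (0x49): reg=0x6B
After byte 5 (0x45): reg=0xCA
After byte 6 (0x64): reg=0x43
Register before byte 7: 0x43
After XOR with byte 0x4E: 0x0D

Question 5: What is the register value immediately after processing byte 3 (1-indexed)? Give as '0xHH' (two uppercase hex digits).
Answer: 0x5C

Derivation:
After byte 1 (0x85): reg=0x92
After byte 2 (0x18): reg=0xBF
After byte 3 (0x79): reg=0x5C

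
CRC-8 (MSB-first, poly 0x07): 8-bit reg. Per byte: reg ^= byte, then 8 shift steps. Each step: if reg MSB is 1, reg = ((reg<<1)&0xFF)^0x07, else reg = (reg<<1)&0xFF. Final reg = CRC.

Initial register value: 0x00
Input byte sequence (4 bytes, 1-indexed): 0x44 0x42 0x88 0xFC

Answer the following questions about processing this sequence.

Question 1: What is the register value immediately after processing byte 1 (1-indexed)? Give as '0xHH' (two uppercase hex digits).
Answer: 0xDB

Derivation:
After byte 1 (0x44): reg=0xDB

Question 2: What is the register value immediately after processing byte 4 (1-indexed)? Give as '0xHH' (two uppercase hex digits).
After byte 1 (0x44): reg=0xDB
After byte 2 (0x42): reg=0xC6
After byte 3 (0x88): reg=0xED
After byte 4 (0xFC): reg=0x77

Answer: 0x77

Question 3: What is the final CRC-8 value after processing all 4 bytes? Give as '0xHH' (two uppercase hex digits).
Answer: 0x77

Derivation:
After byte 1 (0x44): reg=0xDB
After byte 2 (0x42): reg=0xC6
After byte 3 (0x88): reg=0xED
After byte 4 (0xFC): reg=0x77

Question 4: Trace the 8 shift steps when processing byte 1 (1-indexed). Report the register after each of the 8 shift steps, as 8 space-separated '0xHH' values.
Register before byte 1: 0x00
After XOR with byte 0x44: 0x44

Answer: 0x88 0x17 0x2E 0x5C 0xB8 0x77 0xEE 0xDB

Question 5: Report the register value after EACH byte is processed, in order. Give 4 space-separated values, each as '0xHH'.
0xDB 0xC6 0xED 0x77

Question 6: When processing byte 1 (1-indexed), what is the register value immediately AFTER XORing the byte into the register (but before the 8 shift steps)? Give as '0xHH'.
Answer: 0x44

Derivation:
Register before byte 1: 0x00
Byte 1: 0x44
0x00 XOR 0x44 = 0x44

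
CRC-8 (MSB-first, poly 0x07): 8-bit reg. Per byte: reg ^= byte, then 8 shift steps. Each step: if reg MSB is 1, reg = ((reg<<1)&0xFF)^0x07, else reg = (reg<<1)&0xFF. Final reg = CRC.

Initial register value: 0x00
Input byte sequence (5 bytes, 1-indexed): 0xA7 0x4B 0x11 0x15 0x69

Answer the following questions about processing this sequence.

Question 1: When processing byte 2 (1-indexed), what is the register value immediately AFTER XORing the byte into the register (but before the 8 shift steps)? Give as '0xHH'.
Register before byte 2: 0x7C
Byte 2: 0x4B
0x7C XOR 0x4B = 0x37

Answer: 0x37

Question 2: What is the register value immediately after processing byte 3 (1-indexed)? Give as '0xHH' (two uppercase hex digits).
After byte 1 (0xA7): reg=0x7C
After byte 2 (0x4B): reg=0x85
After byte 3 (0x11): reg=0xE5

Answer: 0xE5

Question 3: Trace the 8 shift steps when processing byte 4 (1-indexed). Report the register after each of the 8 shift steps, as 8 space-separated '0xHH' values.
Answer: 0xE7 0xC9 0x95 0x2D 0x5A 0xB4 0x6F 0xDE

Derivation:
After byte 1 (0xA7): reg=0x7C
After byte 2 (0x4B): reg=0x85
After byte 3 (0x11): reg=0xE5
Register before byte 4: 0xE5
After XOR with byte 0x15: 0xF0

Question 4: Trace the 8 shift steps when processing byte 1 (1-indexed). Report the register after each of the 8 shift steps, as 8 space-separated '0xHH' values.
Answer: 0x49 0x92 0x23 0x46 0x8C 0x1F 0x3E 0x7C

Derivation:
Register before byte 1: 0x00
After XOR with byte 0xA7: 0xA7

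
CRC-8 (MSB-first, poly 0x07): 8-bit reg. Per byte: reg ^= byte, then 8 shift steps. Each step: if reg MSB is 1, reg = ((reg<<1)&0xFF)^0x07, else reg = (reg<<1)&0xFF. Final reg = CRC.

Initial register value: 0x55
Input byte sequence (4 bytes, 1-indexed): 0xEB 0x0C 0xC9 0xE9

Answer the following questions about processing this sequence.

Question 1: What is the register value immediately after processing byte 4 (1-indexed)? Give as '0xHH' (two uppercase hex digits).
After byte 1 (0xEB): reg=0x33
After byte 2 (0x0C): reg=0xBD
After byte 3 (0xC9): reg=0x4B
After byte 4 (0xE9): reg=0x67

Answer: 0x67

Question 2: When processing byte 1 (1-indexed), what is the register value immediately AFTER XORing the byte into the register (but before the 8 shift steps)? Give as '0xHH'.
Register before byte 1: 0x55
Byte 1: 0xEB
0x55 XOR 0xEB = 0xBE

Answer: 0xBE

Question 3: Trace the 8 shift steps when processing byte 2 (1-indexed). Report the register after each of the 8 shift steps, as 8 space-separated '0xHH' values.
Answer: 0x7E 0xFC 0xFF 0xF9 0xF5 0xED 0xDD 0xBD

Derivation:
After byte 1 (0xEB): reg=0x33
Register before byte 2: 0x33
After XOR with byte 0x0C: 0x3F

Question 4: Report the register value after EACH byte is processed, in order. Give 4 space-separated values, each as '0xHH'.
0x33 0xBD 0x4B 0x67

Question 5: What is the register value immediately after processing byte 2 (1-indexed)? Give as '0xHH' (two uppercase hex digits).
After byte 1 (0xEB): reg=0x33
After byte 2 (0x0C): reg=0xBD

Answer: 0xBD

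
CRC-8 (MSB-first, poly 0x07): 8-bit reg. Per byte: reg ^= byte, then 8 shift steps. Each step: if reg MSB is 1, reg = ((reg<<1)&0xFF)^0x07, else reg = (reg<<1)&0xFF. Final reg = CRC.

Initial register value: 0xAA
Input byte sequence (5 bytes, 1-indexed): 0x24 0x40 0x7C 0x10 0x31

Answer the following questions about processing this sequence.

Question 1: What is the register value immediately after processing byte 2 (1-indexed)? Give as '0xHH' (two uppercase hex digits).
Answer: 0xA7

Derivation:
After byte 1 (0x24): reg=0xA3
After byte 2 (0x40): reg=0xA7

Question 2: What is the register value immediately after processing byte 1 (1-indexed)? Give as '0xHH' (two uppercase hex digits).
Answer: 0xA3

Derivation:
After byte 1 (0x24): reg=0xA3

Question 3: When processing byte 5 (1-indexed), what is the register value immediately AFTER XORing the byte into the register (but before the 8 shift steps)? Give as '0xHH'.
Register before byte 5: 0x5D
Byte 5: 0x31
0x5D XOR 0x31 = 0x6C

Answer: 0x6C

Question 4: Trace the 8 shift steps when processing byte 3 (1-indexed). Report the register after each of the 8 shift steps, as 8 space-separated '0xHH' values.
Answer: 0xB1 0x65 0xCA 0x93 0x21 0x42 0x84 0x0F

Derivation:
After byte 1 (0x24): reg=0xA3
After byte 2 (0x40): reg=0xA7
Register before byte 3: 0xA7
After XOR with byte 0x7C: 0xDB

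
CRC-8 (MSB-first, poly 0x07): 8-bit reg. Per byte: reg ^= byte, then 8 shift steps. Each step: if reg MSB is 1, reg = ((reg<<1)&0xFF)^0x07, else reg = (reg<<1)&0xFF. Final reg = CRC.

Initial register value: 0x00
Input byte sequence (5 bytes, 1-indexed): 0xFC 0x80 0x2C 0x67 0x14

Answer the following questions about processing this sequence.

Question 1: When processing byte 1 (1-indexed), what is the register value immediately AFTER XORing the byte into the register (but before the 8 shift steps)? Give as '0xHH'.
Answer: 0xFC

Derivation:
Register before byte 1: 0x00
Byte 1: 0xFC
0x00 XOR 0xFC = 0xFC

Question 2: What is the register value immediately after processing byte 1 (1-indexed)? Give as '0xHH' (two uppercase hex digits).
After byte 1 (0xFC): reg=0xFA

Answer: 0xFA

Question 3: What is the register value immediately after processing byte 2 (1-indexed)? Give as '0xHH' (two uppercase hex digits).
Answer: 0x61

Derivation:
After byte 1 (0xFC): reg=0xFA
After byte 2 (0x80): reg=0x61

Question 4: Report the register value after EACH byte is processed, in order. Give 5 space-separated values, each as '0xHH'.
0xFA 0x61 0xE4 0x80 0xE5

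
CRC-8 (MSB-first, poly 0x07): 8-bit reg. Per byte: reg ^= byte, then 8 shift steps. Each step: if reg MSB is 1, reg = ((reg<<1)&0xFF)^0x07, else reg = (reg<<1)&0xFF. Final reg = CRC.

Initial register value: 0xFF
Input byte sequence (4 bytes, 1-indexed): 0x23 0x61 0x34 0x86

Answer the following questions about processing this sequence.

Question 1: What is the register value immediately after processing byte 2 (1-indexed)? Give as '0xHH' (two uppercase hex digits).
Answer: 0x66

Derivation:
After byte 1 (0x23): reg=0x1A
After byte 2 (0x61): reg=0x66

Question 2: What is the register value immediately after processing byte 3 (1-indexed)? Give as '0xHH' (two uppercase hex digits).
Answer: 0xB9

Derivation:
After byte 1 (0x23): reg=0x1A
After byte 2 (0x61): reg=0x66
After byte 3 (0x34): reg=0xB9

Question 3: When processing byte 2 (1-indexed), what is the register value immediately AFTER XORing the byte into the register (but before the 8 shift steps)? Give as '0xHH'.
Register before byte 2: 0x1A
Byte 2: 0x61
0x1A XOR 0x61 = 0x7B

Answer: 0x7B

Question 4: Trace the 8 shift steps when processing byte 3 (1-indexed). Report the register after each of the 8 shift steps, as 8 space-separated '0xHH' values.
Answer: 0xA4 0x4F 0x9E 0x3B 0x76 0xEC 0xDF 0xB9

Derivation:
After byte 1 (0x23): reg=0x1A
After byte 2 (0x61): reg=0x66
Register before byte 3: 0x66
After XOR with byte 0x34: 0x52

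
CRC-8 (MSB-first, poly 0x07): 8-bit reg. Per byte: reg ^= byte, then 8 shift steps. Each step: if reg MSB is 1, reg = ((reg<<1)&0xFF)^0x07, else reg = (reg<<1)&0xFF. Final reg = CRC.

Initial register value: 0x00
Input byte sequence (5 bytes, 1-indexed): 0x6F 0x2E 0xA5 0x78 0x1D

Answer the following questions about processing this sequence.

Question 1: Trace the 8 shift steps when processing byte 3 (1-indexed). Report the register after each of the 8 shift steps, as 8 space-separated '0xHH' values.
After byte 1 (0x6F): reg=0x0A
After byte 2 (0x2E): reg=0xFC
Register before byte 3: 0xFC
After XOR with byte 0xA5: 0x59

Answer: 0xB2 0x63 0xC6 0x8B 0x11 0x22 0x44 0x88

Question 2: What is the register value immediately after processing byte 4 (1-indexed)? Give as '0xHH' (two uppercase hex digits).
Answer: 0xDE

Derivation:
After byte 1 (0x6F): reg=0x0A
After byte 2 (0x2E): reg=0xFC
After byte 3 (0xA5): reg=0x88
After byte 4 (0x78): reg=0xDE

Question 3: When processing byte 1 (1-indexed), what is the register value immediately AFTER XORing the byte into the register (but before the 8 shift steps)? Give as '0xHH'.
Register before byte 1: 0x00
Byte 1: 0x6F
0x00 XOR 0x6F = 0x6F

Answer: 0x6F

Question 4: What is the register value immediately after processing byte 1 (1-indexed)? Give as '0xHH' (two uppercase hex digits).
Answer: 0x0A

Derivation:
After byte 1 (0x6F): reg=0x0A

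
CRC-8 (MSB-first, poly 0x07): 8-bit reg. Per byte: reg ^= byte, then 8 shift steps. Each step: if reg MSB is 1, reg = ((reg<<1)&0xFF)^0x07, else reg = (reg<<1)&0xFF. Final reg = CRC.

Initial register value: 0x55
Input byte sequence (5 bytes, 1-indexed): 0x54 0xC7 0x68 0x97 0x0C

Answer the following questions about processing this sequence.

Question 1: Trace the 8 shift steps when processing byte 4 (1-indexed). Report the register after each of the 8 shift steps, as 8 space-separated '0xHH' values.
Answer: 0xCA 0x93 0x21 0x42 0x84 0x0F 0x1E 0x3C

Derivation:
After byte 1 (0x54): reg=0x07
After byte 2 (0xC7): reg=0x4E
After byte 3 (0x68): reg=0xF2
Register before byte 4: 0xF2
After XOR with byte 0x97: 0x65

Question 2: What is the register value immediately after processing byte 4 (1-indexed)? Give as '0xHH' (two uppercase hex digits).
Answer: 0x3C

Derivation:
After byte 1 (0x54): reg=0x07
After byte 2 (0xC7): reg=0x4E
After byte 3 (0x68): reg=0xF2
After byte 4 (0x97): reg=0x3C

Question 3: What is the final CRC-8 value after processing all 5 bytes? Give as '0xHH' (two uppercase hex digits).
After byte 1 (0x54): reg=0x07
After byte 2 (0xC7): reg=0x4E
After byte 3 (0x68): reg=0xF2
After byte 4 (0x97): reg=0x3C
After byte 5 (0x0C): reg=0x90

Answer: 0x90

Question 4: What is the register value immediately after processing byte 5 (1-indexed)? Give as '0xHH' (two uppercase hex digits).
Answer: 0x90

Derivation:
After byte 1 (0x54): reg=0x07
After byte 2 (0xC7): reg=0x4E
After byte 3 (0x68): reg=0xF2
After byte 4 (0x97): reg=0x3C
After byte 5 (0x0C): reg=0x90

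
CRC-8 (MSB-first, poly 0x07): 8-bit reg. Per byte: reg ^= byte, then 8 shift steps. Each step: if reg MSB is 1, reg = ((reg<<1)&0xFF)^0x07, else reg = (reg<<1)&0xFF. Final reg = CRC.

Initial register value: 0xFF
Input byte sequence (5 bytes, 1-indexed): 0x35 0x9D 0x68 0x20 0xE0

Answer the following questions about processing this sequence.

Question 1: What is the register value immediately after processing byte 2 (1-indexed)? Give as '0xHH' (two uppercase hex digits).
Answer: 0xB5

Derivation:
After byte 1 (0x35): reg=0x78
After byte 2 (0x9D): reg=0xB5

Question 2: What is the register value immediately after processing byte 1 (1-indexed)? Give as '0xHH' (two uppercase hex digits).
Answer: 0x78

Derivation:
After byte 1 (0x35): reg=0x78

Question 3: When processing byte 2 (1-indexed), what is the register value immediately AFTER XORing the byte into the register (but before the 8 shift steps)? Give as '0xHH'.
Register before byte 2: 0x78
Byte 2: 0x9D
0x78 XOR 0x9D = 0xE5

Answer: 0xE5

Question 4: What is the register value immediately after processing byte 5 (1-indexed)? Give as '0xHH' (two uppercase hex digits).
Answer: 0xBE

Derivation:
After byte 1 (0x35): reg=0x78
After byte 2 (0x9D): reg=0xB5
After byte 3 (0x68): reg=0x1D
After byte 4 (0x20): reg=0xB3
After byte 5 (0xE0): reg=0xBE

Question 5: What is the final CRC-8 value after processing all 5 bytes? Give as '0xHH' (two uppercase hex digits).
Answer: 0xBE

Derivation:
After byte 1 (0x35): reg=0x78
After byte 2 (0x9D): reg=0xB5
After byte 3 (0x68): reg=0x1D
After byte 4 (0x20): reg=0xB3
After byte 5 (0xE0): reg=0xBE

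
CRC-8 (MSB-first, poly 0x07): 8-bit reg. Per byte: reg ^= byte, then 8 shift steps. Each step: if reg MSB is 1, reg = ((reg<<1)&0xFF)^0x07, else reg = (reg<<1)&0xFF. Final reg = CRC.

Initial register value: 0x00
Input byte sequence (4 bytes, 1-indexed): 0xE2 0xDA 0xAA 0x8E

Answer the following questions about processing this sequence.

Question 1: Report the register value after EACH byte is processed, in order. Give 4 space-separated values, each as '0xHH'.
0xA0 0x61 0x7F 0xD9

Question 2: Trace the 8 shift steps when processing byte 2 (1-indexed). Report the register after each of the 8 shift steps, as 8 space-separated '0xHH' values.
Answer: 0xF4 0xEF 0xD9 0xB5 0x6D 0xDA 0xB3 0x61

Derivation:
After byte 1 (0xE2): reg=0xA0
Register before byte 2: 0xA0
After XOR with byte 0xDA: 0x7A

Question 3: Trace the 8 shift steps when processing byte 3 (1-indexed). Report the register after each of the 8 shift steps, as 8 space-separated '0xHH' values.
Answer: 0x91 0x25 0x4A 0x94 0x2F 0x5E 0xBC 0x7F

Derivation:
After byte 1 (0xE2): reg=0xA0
After byte 2 (0xDA): reg=0x61
Register before byte 3: 0x61
After XOR with byte 0xAA: 0xCB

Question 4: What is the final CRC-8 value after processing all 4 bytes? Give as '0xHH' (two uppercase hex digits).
After byte 1 (0xE2): reg=0xA0
After byte 2 (0xDA): reg=0x61
After byte 3 (0xAA): reg=0x7F
After byte 4 (0x8E): reg=0xD9

Answer: 0xD9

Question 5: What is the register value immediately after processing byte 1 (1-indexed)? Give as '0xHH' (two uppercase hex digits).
After byte 1 (0xE2): reg=0xA0

Answer: 0xA0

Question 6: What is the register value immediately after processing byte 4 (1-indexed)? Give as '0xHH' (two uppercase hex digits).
After byte 1 (0xE2): reg=0xA0
After byte 2 (0xDA): reg=0x61
After byte 3 (0xAA): reg=0x7F
After byte 4 (0x8E): reg=0xD9

Answer: 0xD9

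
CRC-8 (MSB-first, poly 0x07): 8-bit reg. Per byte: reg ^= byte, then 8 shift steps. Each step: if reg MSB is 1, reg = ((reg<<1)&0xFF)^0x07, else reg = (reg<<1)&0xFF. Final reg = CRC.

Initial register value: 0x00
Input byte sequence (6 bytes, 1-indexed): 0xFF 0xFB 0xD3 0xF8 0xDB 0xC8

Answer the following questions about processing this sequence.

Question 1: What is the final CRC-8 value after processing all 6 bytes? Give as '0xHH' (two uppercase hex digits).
Answer: 0x88

Derivation:
After byte 1 (0xFF): reg=0xF3
After byte 2 (0xFB): reg=0x38
After byte 3 (0xD3): reg=0x9F
After byte 4 (0xF8): reg=0x32
After byte 5 (0xDB): reg=0x91
After byte 6 (0xC8): reg=0x88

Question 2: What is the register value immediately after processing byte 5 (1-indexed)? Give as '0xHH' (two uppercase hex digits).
After byte 1 (0xFF): reg=0xF3
After byte 2 (0xFB): reg=0x38
After byte 3 (0xD3): reg=0x9F
After byte 4 (0xF8): reg=0x32
After byte 5 (0xDB): reg=0x91

Answer: 0x91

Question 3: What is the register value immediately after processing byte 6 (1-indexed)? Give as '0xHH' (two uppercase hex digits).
After byte 1 (0xFF): reg=0xF3
After byte 2 (0xFB): reg=0x38
After byte 3 (0xD3): reg=0x9F
After byte 4 (0xF8): reg=0x32
After byte 5 (0xDB): reg=0x91
After byte 6 (0xC8): reg=0x88

Answer: 0x88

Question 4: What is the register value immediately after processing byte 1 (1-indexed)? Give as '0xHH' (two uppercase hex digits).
After byte 1 (0xFF): reg=0xF3

Answer: 0xF3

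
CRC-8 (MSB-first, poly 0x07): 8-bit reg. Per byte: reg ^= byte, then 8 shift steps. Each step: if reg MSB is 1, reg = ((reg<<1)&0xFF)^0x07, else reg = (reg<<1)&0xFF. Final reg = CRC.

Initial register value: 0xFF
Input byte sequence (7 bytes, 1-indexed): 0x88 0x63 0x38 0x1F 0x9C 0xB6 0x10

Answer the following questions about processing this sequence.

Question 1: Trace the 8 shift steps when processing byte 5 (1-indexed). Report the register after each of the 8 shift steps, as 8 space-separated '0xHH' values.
After byte 1 (0x88): reg=0x42
After byte 2 (0x63): reg=0xE7
After byte 3 (0x38): reg=0x13
After byte 4 (0x1F): reg=0x24
Register before byte 5: 0x24
After XOR with byte 0x9C: 0xB8

Answer: 0x77 0xEE 0xDB 0xB1 0x65 0xCA 0x93 0x21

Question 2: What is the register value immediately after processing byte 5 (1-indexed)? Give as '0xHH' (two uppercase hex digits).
Answer: 0x21

Derivation:
After byte 1 (0x88): reg=0x42
After byte 2 (0x63): reg=0xE7
After byte 3 (0x38): reg=0x13
After byte 4 (0x1F): reg=0x24
After byte 5 (0x9C): reg=0x21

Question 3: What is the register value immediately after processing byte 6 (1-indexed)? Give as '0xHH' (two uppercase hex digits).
After byte 1 (0x88): reg=0x42
After byte 2 (0x63): reg=0xE7
After byte 3 (0x38): reg=0x13
After byte 4 (0x1F): reg=0x24
After byte 5 (0x9C): reg=0x21
After byte 6 (0xB6): reg=0xEC

Answer: 0xEC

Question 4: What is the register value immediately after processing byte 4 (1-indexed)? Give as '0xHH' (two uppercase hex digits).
Answer: 0x24

Derivation:
After byte 1 (0x88): reg=0x42
After byte 2 (0x63): reg=0xE7
After byte 3 (0x38): reg=0x13
After byte 4 (0x1F): reg=0x24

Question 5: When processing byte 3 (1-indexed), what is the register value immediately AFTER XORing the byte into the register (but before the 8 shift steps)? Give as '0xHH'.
Answer: 0xDF

Derivation:
Register before byte 3: 0xE7
Byte 3: 0x38
0xE7 XOR 0x38 = 0xDF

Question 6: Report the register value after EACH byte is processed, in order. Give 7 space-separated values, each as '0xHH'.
0x42 0xE7 0x13 0x24 0x21 0xEC 0xFA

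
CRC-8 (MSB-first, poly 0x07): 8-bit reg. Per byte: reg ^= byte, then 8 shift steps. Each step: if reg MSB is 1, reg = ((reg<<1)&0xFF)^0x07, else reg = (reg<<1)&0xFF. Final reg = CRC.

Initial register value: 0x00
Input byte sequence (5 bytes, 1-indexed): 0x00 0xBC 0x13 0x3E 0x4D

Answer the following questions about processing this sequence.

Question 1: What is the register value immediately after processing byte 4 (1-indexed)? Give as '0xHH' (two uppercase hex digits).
After byte 1 (0x00): reg=0x00
After byte 2 (0xBC): reg=0x3D
After byte 3 (0x13): reg=0xCA
After byte 4 (0x3E): reg=0xC2

Answer: 0xC2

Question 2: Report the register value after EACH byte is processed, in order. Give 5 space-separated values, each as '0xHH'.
0x00 0x3D 0xCA 0xC2 0xA4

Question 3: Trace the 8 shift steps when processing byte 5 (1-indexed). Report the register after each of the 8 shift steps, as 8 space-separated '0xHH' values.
Answer: 0x19 0x32 0x64 0xC8 0x97 0x29 0x52 0xA4

Derivation:
After byte 1 (0x00): reg=0x00
After byte 2 (0xBC): reg=0x3D
After byte 3 (0x13): reg=0xCA
After byte 4 (0x3E): reg=0xC2
Register before byte 5: 0xC2
After XOR with byte 0x4D: 0x8F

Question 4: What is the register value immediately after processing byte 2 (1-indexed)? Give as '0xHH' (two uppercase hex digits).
Answer: 0x3D

Derivation:
After byte 1 (0x00): reg=0x00
After byte 2 (0xBC): reg=0x3D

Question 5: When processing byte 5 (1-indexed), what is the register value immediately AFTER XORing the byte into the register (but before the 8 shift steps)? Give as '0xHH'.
Answer: 0x8F

Derivation:
Register before byte 5: 0xC2
Byte 5: 0x4D
0xC2 XOR 0x4D = 0x8F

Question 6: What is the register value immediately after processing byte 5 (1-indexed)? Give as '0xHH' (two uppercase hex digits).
Answer: 0xA4

Derivation:
After byte 1 (0x00): reg=0x00
After byte 2 (0xBC): reg=0x3D
After byte 3 (0x13): reg=0xCA
After byte 4 (0x3E): reg=0xC2
After byte 5 (0x4D): reg=0xA4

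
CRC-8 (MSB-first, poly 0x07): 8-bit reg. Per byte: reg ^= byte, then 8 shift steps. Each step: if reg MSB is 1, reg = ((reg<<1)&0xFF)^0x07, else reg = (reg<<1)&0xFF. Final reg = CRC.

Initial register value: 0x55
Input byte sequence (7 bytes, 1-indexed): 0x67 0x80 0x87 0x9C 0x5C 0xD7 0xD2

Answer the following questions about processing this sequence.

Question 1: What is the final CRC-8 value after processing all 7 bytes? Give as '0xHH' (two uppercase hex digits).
After byte 1 (0x67): reg=0x9E
After byte 2 (0x80): reg=0x5A
After byte 3 (0x87): reg=0x1D
After byte 4 (0x9C): reg=0x8E
After byte 5 (0x5C): reg=0x30
After byte 6 (0xD7): reg=0xBB
After byte 7 (0xD2): reg=0x18

Answer: 0x18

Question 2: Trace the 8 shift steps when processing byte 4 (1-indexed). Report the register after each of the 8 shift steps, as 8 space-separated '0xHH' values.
Answer: 0x05 0x0A 0x14 0x28 0x50 0xA0 0x47 0x8E

Derivation:
After byte 1 (0x67): reg=0x9E
After byte 2 (0x80): reg=0x5A
After byte 3 (0x87): reg=0x1D
Register before byte 4: 0x1D
After XOR with byte 0x9C: 0x81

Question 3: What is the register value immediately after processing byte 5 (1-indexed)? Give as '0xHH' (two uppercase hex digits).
After byte 1 (0x67): reg=0x9E
After byte 2 (0x80): reg=0x5A
After byte 3 (0x87): reg=0x1D
After byte 4 (0x9C): reg=0x8E
After byte 5 (0x5C): reg=0x30

Answer: 0x30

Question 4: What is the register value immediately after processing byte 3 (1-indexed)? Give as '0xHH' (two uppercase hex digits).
Answer: 0x1D

Derivation:
After byte 1 (0x67): reg=0x9E
After byte 2 (0x80): reg=0x5A
After byte 3 (0x87): reg=0x1D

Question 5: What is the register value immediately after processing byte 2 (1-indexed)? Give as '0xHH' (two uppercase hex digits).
After byte 1 (0x67): reg=0x9E
After byte 2 (0x80): reg=0x5A

Answer: 0x5A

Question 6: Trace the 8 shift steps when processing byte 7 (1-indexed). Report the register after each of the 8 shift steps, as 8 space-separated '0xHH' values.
After byte 1 (0x67): reg=0x9E
After byte 2 (0x80): reg=0x5A
After byte 3 (0x87): reg=0x1D
After byte 4 (0x9C): reg=0x8E
After byte 5 (0x5C): reg=0x30
After byte 6 (0xD7): reg=0xBB
Register before byte 7: 0xBB
After XOR with byte 0xD2: 0x69

Answer: 0xD2 0xA3 0x41 0x82 0x03 0x06 0x0C 0x18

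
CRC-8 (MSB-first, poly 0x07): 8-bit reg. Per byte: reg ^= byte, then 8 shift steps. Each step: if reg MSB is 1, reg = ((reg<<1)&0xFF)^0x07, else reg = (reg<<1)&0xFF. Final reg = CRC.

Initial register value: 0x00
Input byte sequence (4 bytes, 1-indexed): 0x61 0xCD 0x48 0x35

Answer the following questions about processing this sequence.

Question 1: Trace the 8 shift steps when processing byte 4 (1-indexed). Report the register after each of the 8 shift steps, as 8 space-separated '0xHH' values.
After byte 1 (0x61): reg=0x20
After byte 2 (0xCD): reg=0x8D
After byte 3 (0x48): reg=0x55
Register before byte 4: 0x55
After XOR with byte 0x35: 0x60

Answer: 0xC0 0x87 0x09 0x12 0x24 0x48 0x90 0x27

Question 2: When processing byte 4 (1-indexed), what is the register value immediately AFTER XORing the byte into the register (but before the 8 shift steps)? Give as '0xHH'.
Register before byte 4: 0x55
Byte 4: 0x35
0x55 XOR 0x35 = 0x60

Answer: 0x60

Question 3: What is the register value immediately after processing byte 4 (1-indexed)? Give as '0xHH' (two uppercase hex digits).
After byte 1 (0x61): reg=0x20
After byte 2 (0xCD): reg=0x8D
After byte 3 (0x48): reg=0x55
After byte 4 (0x35): reg=0x27

Answer: 0x27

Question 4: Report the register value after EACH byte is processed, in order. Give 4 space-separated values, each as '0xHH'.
0x20 0x8D 0x55 0x27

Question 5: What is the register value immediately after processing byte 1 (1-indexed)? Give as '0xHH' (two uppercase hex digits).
After byte 1 (0x61): reg=0x20

Answer: 0x20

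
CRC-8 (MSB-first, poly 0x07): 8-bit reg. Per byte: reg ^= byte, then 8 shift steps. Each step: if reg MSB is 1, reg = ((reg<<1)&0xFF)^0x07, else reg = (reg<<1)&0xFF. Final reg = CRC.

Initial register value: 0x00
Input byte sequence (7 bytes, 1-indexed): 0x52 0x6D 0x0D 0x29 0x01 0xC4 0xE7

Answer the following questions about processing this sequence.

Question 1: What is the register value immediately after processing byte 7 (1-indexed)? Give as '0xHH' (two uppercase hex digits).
After byte 1 (0x52): reg=0xB9
After byte 2 (0x6D): reg=0x22
After byte 3 (0x0D): reg=0xCD
After byte 4 (0x29): reg=0xB2
After byte 5 (0x01): reg=0x10
After byte 6 (0xC4): reg=0x22
After byte 7 (0xE7): reg=0x55

Answer: 0x55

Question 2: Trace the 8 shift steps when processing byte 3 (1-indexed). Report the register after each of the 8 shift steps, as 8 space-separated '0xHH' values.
After byte 1 (0x52): reg=0xB9
After byte 2 (0x6D): reg=0x22
Register before byte 3: 0x22
After XOR with byte 0x0D: 0x2F

Answer: 0x5E 0xBC 0x7F 0xFE 0xFB 0xF1 0xE5 0xCD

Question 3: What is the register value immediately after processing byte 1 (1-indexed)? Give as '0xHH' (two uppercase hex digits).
After byte 1 (0x52): reg=0xB9

Answer: 0xB9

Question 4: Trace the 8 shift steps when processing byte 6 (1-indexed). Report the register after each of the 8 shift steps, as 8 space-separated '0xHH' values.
After byte 1 (0x52): reg=0xB9
After byte 2 (0x6D): reg=0x22
After byte 3 (0x0D): reg=0xCD
After byte 4 (0x29): reg=0xB2
After byte 5 (0x01): reg=0x10
Register before byte 6: 0x10
After XOR with byte 0xC4: 0xD4

Answer: 0xAF 0x59 0xB2 0x63 0xC6 0x8B 0x11 0x22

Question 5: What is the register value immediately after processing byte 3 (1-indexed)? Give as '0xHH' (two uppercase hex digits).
After byte 1 (0x52): reg=0xB9
After byte 2 (0x6D): reg=0x22
After byte 3 (0x0D): reg=0xCD

Answer: 0xCD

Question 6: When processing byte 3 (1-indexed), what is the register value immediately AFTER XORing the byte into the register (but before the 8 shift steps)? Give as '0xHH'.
Answer: 0x2F

Derivation:
Register before byte 3: 0x22
Byte 3: 0x0D
0x22 XOR 0x0D = 0x2F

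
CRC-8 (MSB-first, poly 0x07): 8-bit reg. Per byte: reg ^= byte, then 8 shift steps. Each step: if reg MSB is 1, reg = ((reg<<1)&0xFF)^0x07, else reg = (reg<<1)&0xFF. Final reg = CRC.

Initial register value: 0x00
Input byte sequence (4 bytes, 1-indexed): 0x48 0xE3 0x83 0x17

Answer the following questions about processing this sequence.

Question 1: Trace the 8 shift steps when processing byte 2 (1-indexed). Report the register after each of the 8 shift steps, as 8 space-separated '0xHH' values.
After byte 1 (0x48): reg=0xFF
Register before byte 2: 0xFF
After XOR with byte 0xE3: 0x1C

Answer: 0x38 0x70 0xE0 0xC7 0x89 0x15 0x2A 0x54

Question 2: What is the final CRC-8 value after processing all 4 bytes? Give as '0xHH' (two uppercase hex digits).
After byte 1 (0x48): reg=0xFF
After byte 2 (0xE3): reg=0x54
After byte 3 (0x83): reg=0x2B
After byte 4 (0x17): reg=0xB4

Answer: 0xB4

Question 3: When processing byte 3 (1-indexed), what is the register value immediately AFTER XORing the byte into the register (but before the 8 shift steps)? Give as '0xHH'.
Answer: 0xD7

Derivation:
Register before byte 3: 0x54
Byte 3: 0x83
0x54 XOR 0x83 = 0xD7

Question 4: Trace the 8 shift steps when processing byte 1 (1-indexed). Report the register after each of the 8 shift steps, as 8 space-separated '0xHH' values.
Answer: 0x90 0x27 0x4E 0x9C 0x3F 0x7E 0xFC 0xFF

Derivation:
Register before byte 1: 0x00
After XOR with byte 0x48: 0x48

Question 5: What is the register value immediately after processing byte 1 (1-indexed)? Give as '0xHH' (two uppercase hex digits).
After byte 1 (0x48): reg=0xFF

Answer: 0xFF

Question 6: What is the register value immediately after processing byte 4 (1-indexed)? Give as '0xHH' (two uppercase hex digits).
After byte 1 (0x48): reg=0xFF
After byte 2 (0xE3): reg=0x54
After byte 3 (0x83): reg=0x2B
After byte 4 (0x17): reg=0xB4

Answer: 0xB4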